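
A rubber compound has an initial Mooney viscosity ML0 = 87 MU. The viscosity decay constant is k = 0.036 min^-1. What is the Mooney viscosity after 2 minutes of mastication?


ML = ML0 * exp(-k * t)
ML = 87 * exp(-0.036 * 2)
ML = 87 * 0.9305
ML = 80.96 MU

80.96 MU


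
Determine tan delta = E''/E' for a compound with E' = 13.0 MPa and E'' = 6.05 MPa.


tan delta = E'' / E'
= 6.05 / 13.0
= 0.4654

tan delta = 0.4654


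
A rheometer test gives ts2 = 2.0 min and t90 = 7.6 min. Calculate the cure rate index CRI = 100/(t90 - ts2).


CRI = 100 / (t90 - ts2)
= 100 / (7.6 - 2.0)
= 100 / 5.6
= 17.86 min^-1

17.86 min^-1


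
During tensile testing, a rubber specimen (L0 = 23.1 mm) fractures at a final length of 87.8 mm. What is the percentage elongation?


Elongation = (Lf - L0) / L0 * 100
= (87.8 - 23.1) / 23.1 * 100
= 64.7 / 23.1 * 100
= 280.1%

280.1%


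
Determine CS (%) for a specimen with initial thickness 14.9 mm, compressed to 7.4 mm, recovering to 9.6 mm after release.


CS = (t0 - recovered) / (t0 - ts) * 100
= (14.9 - 9.6) / (14.9 - 7.4) * 100
= 5.3 / 7.5 * 100
= 70.7%

70.7%


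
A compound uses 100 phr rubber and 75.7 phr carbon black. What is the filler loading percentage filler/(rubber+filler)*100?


Filler % = filler / (rubber + filler) * 100
= 75.7 / (100 + 75.7) * 100
= 75.7 / 175.7 * 100
= 43.08%

43.08%


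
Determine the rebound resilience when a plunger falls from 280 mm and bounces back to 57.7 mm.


Resilience = h_rebound / h_drop * 100
= 57.7 / 280 * 100
= 20.6%

20.6%


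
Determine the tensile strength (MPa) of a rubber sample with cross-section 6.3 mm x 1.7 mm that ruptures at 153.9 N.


Area = width * thickness = 6.3 * 1.7 = 10.71 mm^2
TS = force / area = 153.9 / 10.71 = 14.37 MPa

14.37 MPa


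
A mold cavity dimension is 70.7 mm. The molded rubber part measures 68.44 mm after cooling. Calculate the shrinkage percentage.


Shrinkage = (mold - part) / mold * 100
= (70.7 - 68.44) / 70.7 * 100
= 2.26 / 70.7 * 100
= 3.2%

3.2%


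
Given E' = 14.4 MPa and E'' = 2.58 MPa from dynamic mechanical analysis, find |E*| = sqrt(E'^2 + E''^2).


|E*| = sqrt(E'^2 + E''^2)
= sqrt(14.4^2 + 2.58^2)
= sqrt(207.3600 + 6.6564)
= 14.629 MPa

14.629 MPa


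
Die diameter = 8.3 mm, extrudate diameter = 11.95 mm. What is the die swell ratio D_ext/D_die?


Die swell ratio = D_extrudate / D_die
= 11.95 / 8.3
= 1.44

Die swell = 1.44


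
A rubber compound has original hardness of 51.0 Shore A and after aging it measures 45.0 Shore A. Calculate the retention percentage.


Retention = aged / original * 100
= 45.0 / 51.0 * 100
= 88.2%

88.2%


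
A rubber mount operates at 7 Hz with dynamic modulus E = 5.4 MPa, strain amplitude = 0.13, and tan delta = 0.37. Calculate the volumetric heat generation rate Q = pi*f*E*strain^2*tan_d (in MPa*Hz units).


Q = pi * f * E * strain^2 * tan_d
= pi * 7 * 5.4 * 0.13^2 * 0.37
= pi * 7 * 5.4 * 0.0169 * 0.37
= 0.7426

Q = 0.7426


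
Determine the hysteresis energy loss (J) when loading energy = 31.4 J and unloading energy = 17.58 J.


Hysteresis loss = loading - unloading
= 31.4 - 17.58
= 13.82 J

13.82 J


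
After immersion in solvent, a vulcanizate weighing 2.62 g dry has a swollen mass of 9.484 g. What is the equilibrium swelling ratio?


Q = W_swollen / W_dry
Q = 9.484 / 2.62
Q = 3.62

Q = 3.62


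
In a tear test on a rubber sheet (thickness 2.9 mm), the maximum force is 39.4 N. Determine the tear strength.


Tear strength = force / thickness
= 39.4 / 2.9
= 13.59 N/mm

13.59 N/mm


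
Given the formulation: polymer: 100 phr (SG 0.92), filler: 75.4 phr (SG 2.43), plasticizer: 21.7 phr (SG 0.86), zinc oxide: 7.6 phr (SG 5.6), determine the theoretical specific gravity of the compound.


Sum of weights = 204.7
Volume contributions:
  polymer: 100/0.92 = 108.6957
  filler: 75.4/2.43 = 31.0288
  plasticizer: 21.7/0.86 = 25.2326
  zinc oxide: 7.6/5.6 = 1.3571
Sum of volumes = 166.3142
SG = 204.7 / 166.3142 = 1.231

SG = 1.231


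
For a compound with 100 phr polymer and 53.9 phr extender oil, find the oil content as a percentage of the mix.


Oil % = oil / (100 + oil) * 100
= 53.9 / (100 + 53.9) * 100
= 53.9 / 153.9 * 100
= 35.02%

35.02%


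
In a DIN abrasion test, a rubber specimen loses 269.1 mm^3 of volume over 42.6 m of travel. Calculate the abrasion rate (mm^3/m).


Rate = volume_loss / distance
= 269.1 / 42.6
= 6.317 mm^3/m

6.317 mm^3/m


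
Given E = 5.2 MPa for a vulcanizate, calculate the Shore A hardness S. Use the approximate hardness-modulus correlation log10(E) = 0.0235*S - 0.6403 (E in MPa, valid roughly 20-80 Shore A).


log10(E) = 0.0235*S - 0.6403  =>  S = (log10(E) + 0.6403) / 0.0235
log10(5.2) = 0.716003
S = (0.716003 + 0.6403) / 0.0235 = 1.356303 / 0.0235
S = 57.7

Shore A = 57.7


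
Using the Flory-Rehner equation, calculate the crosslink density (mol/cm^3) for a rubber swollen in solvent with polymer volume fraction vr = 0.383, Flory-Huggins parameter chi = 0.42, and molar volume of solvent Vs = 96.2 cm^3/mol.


ln(1 - vr) = ln(1 - 0.383) = -0.4829
Numerator = -((-0.4829) + 0.383 + 0.42 * 0.383^2) = 0.0383
Denominator = 96.2 * (0.383^(1/3) - 0.383/2) = 51.4398
nu = 0.0383 / 51.4398 = 7.4411e-04 mol/cm^3

7.4411e-04 mol/cm^3


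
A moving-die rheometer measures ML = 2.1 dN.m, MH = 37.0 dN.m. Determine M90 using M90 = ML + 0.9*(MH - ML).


M90 = ML + 0.9 * (MH - ML)
M90 = 2.1 + 0.9 * (37.0 - 2.1)
M90 = 2.1 + 0.9 * 34.9
M90 = 33.51 dN.m

33.51 dN.m


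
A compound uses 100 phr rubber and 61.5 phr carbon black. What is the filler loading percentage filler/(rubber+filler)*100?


Filler % = filler / (rubber + filler) * 100
= 61.5 / (100 + 61.5) * 100
= 61.5 / 161.5 * 100
= 38.08%

38.08%


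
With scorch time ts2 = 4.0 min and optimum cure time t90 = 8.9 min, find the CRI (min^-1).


CRI = 100 / (t90 - ts2)
= 100 / (8.9 - 4.0)
= 100 / 4.9
= 20.41 min^-1

20.41 min^-1


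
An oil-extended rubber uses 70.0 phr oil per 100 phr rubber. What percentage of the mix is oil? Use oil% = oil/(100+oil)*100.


Oil % = oil / (100 + oil) * 100
= 70.0 / (100 + 70.0) * 100
= 70.0 / 170.0 * 100
= 41.18%

41.18%


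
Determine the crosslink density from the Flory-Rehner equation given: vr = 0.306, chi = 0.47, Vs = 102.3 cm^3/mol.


ln(1 - vr) = ln(1 - 0.306) = -0.3653
Numerator = -((-0.3653) + 0.306 + 0.47 * 0.306^2) = 0.0153
Denominator = 102.3 * (0.306^(1/3) - 0.306/2) = 53.2846
nu = 0.0153 / 53.2846 = 2.8666e-04 mol/cm^3

2.8666e-04 mol/cm^3


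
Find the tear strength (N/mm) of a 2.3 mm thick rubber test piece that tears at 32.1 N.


Tear strength = force / thickness
= 32.1 / 2.3
= 13.96 N/mm

13.96 N/mm


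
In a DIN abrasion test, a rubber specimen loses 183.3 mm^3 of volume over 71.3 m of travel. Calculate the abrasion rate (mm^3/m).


Rate = volume_loss / distance
= 183.3 / 71.3
= 2.571 mm^3/m

2.571 mm^3/m


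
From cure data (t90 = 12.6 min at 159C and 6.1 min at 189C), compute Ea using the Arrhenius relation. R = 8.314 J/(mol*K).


T1 = 432.15 K, T2 = 462.15 K
1/T1 - 1/T2 = 1.5021e-04
ln(t1/t2) = ln(12.6/6.1) = 0.7254
Ea = 8.314 * 0.7254 / 1.5021e-04 = 40150.2826 J/mol
Ea = 40.15 kJ/mol

40.15 kJ/mol


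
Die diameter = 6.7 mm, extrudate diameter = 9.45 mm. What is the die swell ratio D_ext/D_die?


Die swell ratio = D_extrudate / D_die
= 9.45 / 6.7
= 1.41

Die swell = 1.41


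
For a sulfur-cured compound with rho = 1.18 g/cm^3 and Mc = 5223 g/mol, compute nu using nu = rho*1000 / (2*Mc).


nu = rho * 1000 / (2 * Mc)
nu = 1.18 * 1000 / (2 * 5223)
nu = 1180.0 / 10446
nu = 0.1130 mol/L

0.1130 mol/L


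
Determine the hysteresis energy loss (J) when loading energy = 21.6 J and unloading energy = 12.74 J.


Hysteresis loss = loading - unloading
= 21.6 - 12.74
= 8.86 J

8.86 J


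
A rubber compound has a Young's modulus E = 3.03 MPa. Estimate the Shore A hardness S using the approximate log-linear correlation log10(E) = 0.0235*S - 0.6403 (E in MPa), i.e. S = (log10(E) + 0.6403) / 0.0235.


log10(E) = 0.0235*S - 0.6403  =>  S = (log10(E) + 0.6403) / 0.0235
log10(3.03) = 0.481443
S = (0.481443 + 0.6403) / 0.0235 = 1.121743 / 0.0235
S = 47.7

Shore A = 47.7


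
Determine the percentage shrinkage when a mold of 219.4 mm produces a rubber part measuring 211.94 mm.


Shrinkage = (mold - part) / mold * 100
= (219.4 - 211.94) / 219.4 * 100
= 7.46 / 219.4 * 100
= 3.4%

3.4%


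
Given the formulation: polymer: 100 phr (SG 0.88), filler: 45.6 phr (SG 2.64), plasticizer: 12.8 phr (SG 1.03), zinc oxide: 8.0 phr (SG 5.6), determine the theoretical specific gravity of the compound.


Sum of weights = 166.4
Volume contributions:
  polymer: 100/0.88 = 113.6364
  filler: 45.6/2.64 = 17.2727
  plasticizer: 12.8/1.03 = 12.4272
  zinc oxide: 8.0/5.6 = 1.4286
Sum of volumes = 144.7648
SG = 166.4 / 144.7648 = 1.149

SG = 1.149


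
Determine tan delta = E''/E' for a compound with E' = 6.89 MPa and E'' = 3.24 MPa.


tan delta = E'' / E'
= 3.24 / 6.89
= 0.4702

tan delta = 0.4702


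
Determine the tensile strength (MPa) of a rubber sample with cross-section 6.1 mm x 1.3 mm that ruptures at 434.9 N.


Area = width * thickness = 6.1 * 1.3 = 7.93 mm^2
TS = force / area = 434.9 / 7.93 = 54.84 MPa

54.84 MPa


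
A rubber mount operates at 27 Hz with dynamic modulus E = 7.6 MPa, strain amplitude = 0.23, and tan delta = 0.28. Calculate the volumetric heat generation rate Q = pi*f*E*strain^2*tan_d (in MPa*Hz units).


Q = pi * f * E * strain^2 * tan_d
= pi * 27 * 7.6 * 0.23^2 * 0.28
= pi * 27 * 7.6 * 0.0529 * 0.28
= 9.5486

Q = 9.5486


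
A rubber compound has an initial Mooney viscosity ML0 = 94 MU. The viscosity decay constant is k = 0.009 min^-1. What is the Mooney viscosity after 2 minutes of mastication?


ML = ML0 * exp(-k * t)
ML = 94 * exp(-0.009 * 2)
ML = 94 * 0.9822
ML = 92.32 MU

92.32 MU


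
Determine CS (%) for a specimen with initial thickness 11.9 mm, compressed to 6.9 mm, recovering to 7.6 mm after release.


CS = (t0 - recovered) / (t0 - ts) * 100
= (11.9 - 7.6) / (11.9 - 6.9) * 100
= 4.3 / 5.0 * 100
= 86.0%

86.0%


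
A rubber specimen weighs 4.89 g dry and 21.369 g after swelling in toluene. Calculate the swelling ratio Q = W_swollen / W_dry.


Q = W_swollen / W_dry
Q = 21.369 / 4.89
Q = 4.37

Q = 4.37


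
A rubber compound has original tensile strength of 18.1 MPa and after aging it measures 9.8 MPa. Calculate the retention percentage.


Retention = aged / original * 100
= 9.8 / 18.1 * 100
= 54.1%

54.1%


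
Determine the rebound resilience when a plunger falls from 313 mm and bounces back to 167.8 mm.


Resilience = h_rebound / h_drop * 100
= 167.8 / 313 * 100
= 53.6%

53.6%


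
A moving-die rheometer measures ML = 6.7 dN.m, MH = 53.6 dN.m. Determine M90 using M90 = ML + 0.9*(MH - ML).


M90 = ML + 0.9 * (MH - ML)
M90 = 6.7 + 0.9 * (53.6 - 6.7)
M90 = 6.7 + 0.9 * 46.9
M90 = 48.91 dN.m

48.91 dN.m


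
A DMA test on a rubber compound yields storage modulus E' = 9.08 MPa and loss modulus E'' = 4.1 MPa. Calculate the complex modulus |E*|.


|E*| = sqrt(E'^2 + E''^2)
= sqrt(9.08^2 + 4.1^2)
= sqrt(82.4464 + 16.8100)
= 9.963 MPa

9.963 MPa


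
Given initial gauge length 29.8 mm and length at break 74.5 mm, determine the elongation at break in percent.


Elongation = (Lf - L0) / L0 * 100
= (74.5 - 29.8) / 29.8 * 100
= 44.7 / 29.8 * 100
= 150.0%

150.0%


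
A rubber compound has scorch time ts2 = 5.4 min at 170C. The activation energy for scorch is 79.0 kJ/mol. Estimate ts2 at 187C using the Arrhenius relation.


Convert temperatures: T1 = 170 + 273.15 = 443.15 K, T2 = 187 + 273.15 = 460.15 K
ts2_new = 5.4 * exp(79000 / 8.314 * (1/460.15 - 1/443.15))
1/T2 - 1/T1 = -8.3368e-05
ts2_new = 2.45 min

2.45 min


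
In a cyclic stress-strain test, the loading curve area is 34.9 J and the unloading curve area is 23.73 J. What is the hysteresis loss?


Hysteresis loss = loading - unloading
= 34.9 - 23.73
= 11.17 J

11.17 J


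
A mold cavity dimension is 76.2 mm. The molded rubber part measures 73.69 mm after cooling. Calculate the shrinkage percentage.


Shrinkage = (mold - part) / mold * 100
= (76.2 - 73.69) / 76.2 * 100
= 2.51 / 76.2 * 100
= 3.29%

3.29%


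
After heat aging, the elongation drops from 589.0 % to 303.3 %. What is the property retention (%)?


Retention = aged / original * 100
= 303.3 / 589.0 * 100
= 51.5%

51.5%


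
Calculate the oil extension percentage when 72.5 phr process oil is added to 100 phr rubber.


Oil % = oil / (100 + oil) * 100
= 72.5 / (100 + 72.5) * 100
= 72.5 / 172.5 * 100
= 42.03%

42.03%


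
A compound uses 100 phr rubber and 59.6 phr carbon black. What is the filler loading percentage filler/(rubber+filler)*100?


Filler % = filler / (rubber + filler) * 100
= 59.6 / (100 + 59.6) * 100
= 59.6 / 159.6 * 100
= 37.34%

37.34%


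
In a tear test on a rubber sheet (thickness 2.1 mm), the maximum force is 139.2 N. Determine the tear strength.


Tear strength = force / thickness
= 139.2 / 2.1
= 66.29 N/mm

66.29 N/mm


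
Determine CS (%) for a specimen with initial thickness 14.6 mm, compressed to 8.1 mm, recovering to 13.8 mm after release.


CS = (t0 - recovered) / (t0 - ts) * 100
= (14.6 - 13.8) / (14.6 - 8.1) * 100
= 0.8 / 6.5 * 100
= 12.3%

12.3%


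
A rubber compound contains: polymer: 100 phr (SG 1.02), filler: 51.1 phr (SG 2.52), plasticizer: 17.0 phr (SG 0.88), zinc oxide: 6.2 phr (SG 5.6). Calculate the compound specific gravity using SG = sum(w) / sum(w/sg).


Sum of weights = 174.3
Volume contributions:
  polymer: 100/1.02 = 98.0392
  filler: 51.1/2.52 = 20.2778
  plasticizer: 17.0/0.88 = 19.3182
  zinc oxide: 6.2/5.6 = 1.1071
Sum of volumes = 138.7423
SG = 174.3 / 138.7423 = 1.256

SG = 1.256


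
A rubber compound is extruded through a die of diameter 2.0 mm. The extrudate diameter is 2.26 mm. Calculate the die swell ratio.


Die swell ratio = D_extrudate / D_die
= 2.26 / 2.0
= 1.13

Die swell = 1.13


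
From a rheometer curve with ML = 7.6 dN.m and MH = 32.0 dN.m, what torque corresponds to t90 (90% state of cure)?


M90 = ML + 0.9 * (MH - ML)
M90 = 7.6 + 0.9 * (32.0 - 7.6)
M90 = 7.6 + 0.9 * 24.4
M90 = 29.56 dN.m

29.56 dN.m


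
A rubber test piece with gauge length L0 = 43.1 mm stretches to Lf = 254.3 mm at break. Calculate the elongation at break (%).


Elongation = (Lf - L0) / L0 * 100
= (254.3 - 43.1) / 43.1 * 100
= 211.2 / 43.1 * 100
= 490.0%

490.0%


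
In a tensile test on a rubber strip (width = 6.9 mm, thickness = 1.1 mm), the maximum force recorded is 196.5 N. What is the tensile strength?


Area = width * thickness = 6.9 * 1.1 = 7.59 mm^2
TS = force / area = 196.5 / 7.59 = 25.89 MPa

25.89 MPa


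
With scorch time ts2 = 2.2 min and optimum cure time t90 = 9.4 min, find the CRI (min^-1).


CRI = 100 / (t90 - ts2)
= 100 / (9.4 - 2.2)
= 100 / 7.2
= 13.89 min^-1

13.89 min^-1


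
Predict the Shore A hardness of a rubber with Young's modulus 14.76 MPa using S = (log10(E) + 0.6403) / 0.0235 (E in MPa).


log10(E) = 0.0235*S - 0.6403  =>  S = (log10(E) + 0.6403) / 0.0235
log10(14.76) = 1.169086
S = (1.169086 + 0.6403) / 0.0235 = 1.809386 / 0.0235
S = 77.0

Shore A = 77.0


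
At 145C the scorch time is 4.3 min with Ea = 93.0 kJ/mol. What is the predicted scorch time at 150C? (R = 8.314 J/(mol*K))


Convert temperatures: T1 = 145 + 273.15 = 418.15 K, T2 = 150 + 273.15 = 423.15 K
ts2_new = 4.3 * exp(93000 / 8.314 * (1/423.15 - 1/418.15))
1/T2 - 1/T1 = -2.8258e-05
ts2_new = 3.13 min

3.13 min


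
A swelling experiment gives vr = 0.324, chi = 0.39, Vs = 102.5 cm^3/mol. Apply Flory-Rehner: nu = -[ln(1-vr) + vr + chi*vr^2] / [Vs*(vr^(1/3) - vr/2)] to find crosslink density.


ln(1 - vr) = ln(1 - 0.324) = -0.3916
Numerator = -((-0.3916) + 0.324 + 0.39 * 0.324^2) = 0.0266
Denominator = 102.5 * (0.324^(1/3) - 0.324/2) = 53.7949
nu = 0.0266 / 53.7949 = 4.9487e-04 mol/cm^3

4.9487e-04 mol/cm^3


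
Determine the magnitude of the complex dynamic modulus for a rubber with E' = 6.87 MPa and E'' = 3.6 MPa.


|E*| = sqrt(E'^2 + E''^2)
= sqrt(6.87^2 + 3.6^2)
= sqrt(47.1969 + 12.9600)
= 7.756 MPa

7.756 MPa


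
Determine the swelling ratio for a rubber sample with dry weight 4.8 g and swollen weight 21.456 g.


Q = W_swollen / W_dry
Q = 21.456 / 4.8
Q = 4.47

Q = 4.47


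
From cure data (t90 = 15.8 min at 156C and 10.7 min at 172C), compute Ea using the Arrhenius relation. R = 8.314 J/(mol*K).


T1 = 429.15 K, T2 = 445.15 K
1/T1 - 1/T2 = 8.3754e-05
ln(t1/t2) = ln(15.8/10.7) = 0.3898
Ea = 8.314 * 0.3898 / 8.3754e-05 = 38690.9778 J/mol
Ea = 38.69 kJ/mol

38.69 kJ/mol


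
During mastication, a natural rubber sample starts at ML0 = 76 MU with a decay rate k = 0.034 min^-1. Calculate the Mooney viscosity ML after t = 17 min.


ML = ML0 * exp(-k * t)
ML = 76 * exp(-0.034 * 17)
ML = 76 * 0.5610
ML = 42.64 MU

42.64 MU


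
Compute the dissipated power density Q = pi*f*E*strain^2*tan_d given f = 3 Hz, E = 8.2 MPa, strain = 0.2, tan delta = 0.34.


Q = pi * f * E * strain^2 * tan_d
= pi * 3 * 8.2 * 0.2^2 * 0.34
= pi * 3 * 8.2 * 0.0400 * 0.34
= 1.0511

Q = 1.0511


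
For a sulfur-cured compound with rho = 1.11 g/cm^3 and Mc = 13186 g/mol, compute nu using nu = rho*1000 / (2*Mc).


nu = rho * 1000 / (2 * Mc)
nu = 1.11 * 1000 / (2 * 13186)
nu = 1110.0 / 26372
nu = 0.0421 mol/L

0.0421 mol/L


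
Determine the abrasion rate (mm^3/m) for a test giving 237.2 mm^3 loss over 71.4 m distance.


Rate = volume_loss / distance
= 237.2 / 71.4
= 3.322 mm^3/m

3.322 mm^3/m


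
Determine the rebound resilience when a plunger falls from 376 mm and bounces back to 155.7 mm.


Resilience = h_rebound / h_drop * 100
= 155.7 / 376 * 100
= 41.4%

41.4%


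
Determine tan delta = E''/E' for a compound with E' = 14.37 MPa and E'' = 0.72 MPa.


tan delta = E'' / E'
= 0.72 / 14.37
= 0.0501

tan delta = 0.0501


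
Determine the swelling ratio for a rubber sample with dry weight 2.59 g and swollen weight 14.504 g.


Q = W_swollen / W_dry
Q = 14.504 / 2.59
Q = 5.6

Q = 5.6


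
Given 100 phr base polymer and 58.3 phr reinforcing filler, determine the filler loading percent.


Filler % = filler / (rubber + filler) * 100
= 58.3 / (100 + 58.3) * 100
= 58.3 / 158.3 * 100
= 36.83%

36.83%


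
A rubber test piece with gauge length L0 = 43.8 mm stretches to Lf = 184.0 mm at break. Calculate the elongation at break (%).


Elongation = (Lf - L0) / L0 * 100
= (184.0 - 43.8) / 43.8 * 100
= 140.2 / 43.8 * 100
= 320.1%

320.1%


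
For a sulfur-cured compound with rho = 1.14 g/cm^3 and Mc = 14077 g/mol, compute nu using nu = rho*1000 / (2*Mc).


nu = rho * 1000 / (2 * Mc)
nu = 1.14 * 1000 / (2 * 14077)
nu = 1140.0 / 28154
nu = 0.0405 mol/L

0.0405 mol/L


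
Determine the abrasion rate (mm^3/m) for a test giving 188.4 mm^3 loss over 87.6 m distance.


Rate = volume_loss / distance
= 188.4 / 87.6
= 2.151 mm^3/m

2.151 mm^3/m


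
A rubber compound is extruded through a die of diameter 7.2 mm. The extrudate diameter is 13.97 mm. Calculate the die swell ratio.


Die swell ratio = D_extrudate / D_die
= 13.97 / 7.2
= 1.94

Die swell = 1.94


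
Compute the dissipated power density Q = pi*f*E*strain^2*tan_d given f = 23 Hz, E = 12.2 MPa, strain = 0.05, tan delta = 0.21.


Q = pi * f * E * strain^2 * tan_d
= pi * 23 * 12.2 * 0.05^2 * 0.21
= pi * 23 * 12.2 * 0.0025 * 0.21
= 0.4628

Q = 0.4628


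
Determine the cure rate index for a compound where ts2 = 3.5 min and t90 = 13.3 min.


CRI = 100 / (t90 - ts2)
= 100 / (13.3 - 3.5)
= 100 / 9.8
= 10.2 min^-1

10.2 min^-1


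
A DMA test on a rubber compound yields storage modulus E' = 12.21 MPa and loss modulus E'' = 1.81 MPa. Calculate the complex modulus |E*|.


|E*| = sqrt(E'^2 + E''^2)
= sqrt(12.21^2 + 1.81^2)
= sqrt(149.0841 + 3.2761)
= 12.343 MPa

12.343 MPa


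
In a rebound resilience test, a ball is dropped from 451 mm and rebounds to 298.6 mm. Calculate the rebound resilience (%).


Resilience = h_rebound / h_drop * 100
= 298.6 / 451 * 100
= 66.2%

66.2%


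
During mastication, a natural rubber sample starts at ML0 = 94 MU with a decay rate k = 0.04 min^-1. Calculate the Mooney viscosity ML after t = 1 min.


ML = ML0 * exp(-k * t)
ML = 94 * exp(-0.04 * 1)
ML = 94 * 0.9608
ML = 90.31 MU

90.31 MU


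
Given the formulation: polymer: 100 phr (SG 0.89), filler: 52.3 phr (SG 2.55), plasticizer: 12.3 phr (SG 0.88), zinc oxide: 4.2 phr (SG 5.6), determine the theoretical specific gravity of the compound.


Sum of weights = 168.8
Volume contributions:
  polymer: 100/0.89 = 112.3596
  filler: 52.3/2.55 = 20.5098
  plasticizer: 12.3/0.88 = 13.9773
  zinc oxide: 4.2/5.6 = 0.7500
Sum of volumes = 147.5966
SG = 168.8 / 147.5966 = 1.144

SG = 1.144


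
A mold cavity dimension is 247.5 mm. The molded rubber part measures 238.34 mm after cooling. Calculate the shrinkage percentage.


Shrinkage = (mold - part) / mold * 100
= (247.5 - 238.34) / 247.5 * 100
= 9.16 / 247.5 * 100
= 3.7%

3.7%


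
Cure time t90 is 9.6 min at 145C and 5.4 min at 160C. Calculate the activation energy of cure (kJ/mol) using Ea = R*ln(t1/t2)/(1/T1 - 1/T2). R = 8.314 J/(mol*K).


T1 = 418.15 K, T2 = 433.15 K
1/T1 - 1/T2 = 8.2817e-05
ln(t1/t2) = ln(9.6/5.4) = 0.5754
Ea = 8.314 * 0.5754 / 8.2817e-05 = 57760.6372 J/mol
Ea = 57.76 kJ/mol

57.76 kJ/mol


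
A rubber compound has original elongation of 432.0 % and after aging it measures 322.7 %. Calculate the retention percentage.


Retention = aged / original * 100
= 322.7 / 432.0 * 100
= 74.7%

74.7%


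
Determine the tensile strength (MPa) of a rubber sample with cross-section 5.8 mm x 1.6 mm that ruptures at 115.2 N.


Area = width * thickness = 5.8 * 1.6 = 9.28 mm^2
TS = force / area = 115.2 / 9.28 = 12.41 MPa

12.41 MPa


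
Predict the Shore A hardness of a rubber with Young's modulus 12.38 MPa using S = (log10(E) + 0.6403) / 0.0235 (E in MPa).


log10(E) = 0.0235*S - 0.6403  =>  S = (log10(E) + 0.6403) / 0.0235
log10(12.38) = 1.092721
S = (1.092721 + 0.6403) / 0.0235 = 1.733021 / 0.0235
S = 73.7

Shore A = 73.7


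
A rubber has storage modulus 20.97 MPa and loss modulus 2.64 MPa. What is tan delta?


tan delta = E'' / E'
= 2.64 / 20.97
= 0.1259

tan delta = 0.1259


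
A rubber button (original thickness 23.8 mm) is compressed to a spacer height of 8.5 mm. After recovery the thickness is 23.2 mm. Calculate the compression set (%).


CS = (t0 - recovered) / (t0 - ts) * 100
= (23.8 - 23.2) / (23.8 - 8.5) * 100
= 0.6 / 15.3 * 100
= 3.9%

3.9%


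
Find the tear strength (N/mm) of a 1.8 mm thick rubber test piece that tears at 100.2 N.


Tear strength = force / thickness
= 100.2 / 1.8
= 55.67 N/mm

55.67 N/mm


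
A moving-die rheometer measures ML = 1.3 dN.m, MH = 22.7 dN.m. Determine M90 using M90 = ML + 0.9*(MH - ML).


M90 = ML + 0.9 * (MH - ML)
M90 = 1.3 + 0.9 * (22.7 - 1.3)
M90 = 1.3 + 0.9 * 21.4
M90 = 20.56 dN.m

20.56 dN.m


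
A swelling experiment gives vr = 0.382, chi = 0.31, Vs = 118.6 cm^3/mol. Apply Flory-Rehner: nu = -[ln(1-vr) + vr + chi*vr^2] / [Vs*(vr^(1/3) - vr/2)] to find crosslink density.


ln(1 - vr) = ln(1 - 0.382) = -0.4813
Numerator = -((-0.4813) + 0.382 + 0.31 * 0.382^2) = 0.0540
Denominator = 118.6 * (0.382^(1/3) - 0.382/2) = 63.4017
nu = 0.0540 / 63.4017 = 8.5219e-04 mol/cm^3

8.5219e-04 mol/cm^3


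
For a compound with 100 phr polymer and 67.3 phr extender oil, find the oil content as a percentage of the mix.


Oil % = oil / (100 + oil) * 100
= 67.3 / (100 + 67.3) * 100
= 67.3 / 167.3 * 100
= 40.23%

40.23%


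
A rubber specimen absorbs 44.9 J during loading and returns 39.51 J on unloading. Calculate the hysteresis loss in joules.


Hysteresis loss = loading - unloading
= 44.9 - 39.51
= 5.39 J

5.39 J


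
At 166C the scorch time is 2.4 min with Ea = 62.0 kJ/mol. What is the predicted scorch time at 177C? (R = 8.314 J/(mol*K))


Convert temperatures: T1 = 166 + 273.15 = 439.15 K, T2 = 177 + 273.15 = 450.15 K
ts2_new = 2.4 * exp(62000 / 8.314 * (1/450.15 - 1/439.15))
1/T2 - 1/T1 = -5.5645e-05
ts2_new = 1.58 min

1.58 min


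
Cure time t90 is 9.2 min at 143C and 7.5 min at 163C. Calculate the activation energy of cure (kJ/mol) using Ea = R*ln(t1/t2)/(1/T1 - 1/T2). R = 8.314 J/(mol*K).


T1 = 416.15 K, T2 = 436.15 K
1/T1 - 1/T2 = 1.1019e-04
ln(t1/t2) = ln(9.2/7.5) = 0.2043
Ea = 8.314 * 0.2043 / 1.1019e-04 = 15414.7027 J/mol
Ea = 15.41 kJ/mol

15.41 kJ/mol


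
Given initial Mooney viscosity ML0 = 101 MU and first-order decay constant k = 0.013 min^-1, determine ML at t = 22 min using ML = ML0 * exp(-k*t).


ML = ML0 * exp(-k * t)
ML = 101 * exp(-0.013 * 22)
ML = 101 * 0.7513
ML = 75.88 MU

75.88 MU


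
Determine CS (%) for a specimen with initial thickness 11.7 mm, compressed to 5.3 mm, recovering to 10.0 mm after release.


CS = (t0 - recovered) / (t0 - ts) * 100
= (11.7 - 10.0) / (11.7 - 5.3) * 100
= 1.7 / 6.4 * 100
= 26.6%

26.6%


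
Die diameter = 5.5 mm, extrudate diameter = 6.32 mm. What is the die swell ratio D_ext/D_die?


Die swell ratio = D_extrudate / D_die
= 6.32 / 5.5
= 1.149

Die swell = 1.149


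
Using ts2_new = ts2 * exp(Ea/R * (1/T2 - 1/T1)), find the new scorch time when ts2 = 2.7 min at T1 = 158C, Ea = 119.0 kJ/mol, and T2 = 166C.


Convert temperatures: T1 = 158 + 273.15 = 431.15 K, T2 = 166 + 273.15 = 439.15 K
ts2_new = 2.7 * exp(119000 / 8.314 * (1/439.15 - 1/431.15))
1/T2 - 1/T1 = -4.2252e-05
ts2_new = 1.47 min

1.47 min


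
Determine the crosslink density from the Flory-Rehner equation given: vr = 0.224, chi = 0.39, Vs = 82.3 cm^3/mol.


ln(1 - vr) = ln(1 - 0.224) = -0.2536
Numerator = -((-0.2536) + 0.224 + 0.39 * 0.224^2) = 0.0100
Denominator = 82.3 * (0.224^(1/3) - 0.224/2) = 40.7647
nu = 0.0100 / 40.7647 = 2.4615e-04 mol/cm^3

2.4615e-04 mol/cm^3


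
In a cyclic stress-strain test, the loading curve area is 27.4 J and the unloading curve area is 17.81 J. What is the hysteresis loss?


Hysteresis loss = loading - unloading
= 27.4 - 17.81
= 9.59 J

9.59 J


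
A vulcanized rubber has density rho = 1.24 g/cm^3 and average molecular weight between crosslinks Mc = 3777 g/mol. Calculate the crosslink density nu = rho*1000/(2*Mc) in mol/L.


nu = rho * 1000 / (2 * Mc)
nu = 1.24 * 1000 / (2 * 3777)
nu = 1240.0 / 7554
nu = 0.1642 mol/L

0.1642 mol/L


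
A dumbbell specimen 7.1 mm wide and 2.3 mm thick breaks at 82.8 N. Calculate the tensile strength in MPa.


Area = width * thickness = 7.1 * 2.3 = 16.33 mm^2
TS = force / area = 82.8 / 16.33 = 5.07 MPa

5.07 MPa


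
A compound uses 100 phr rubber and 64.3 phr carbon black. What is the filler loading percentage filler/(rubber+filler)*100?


Filler % = filler / (rubber + filler) * 100
= 64.3 / (100 + 64.3) * 100
= 64.3 / 164.3 * 100
= 39.14%

39.14%


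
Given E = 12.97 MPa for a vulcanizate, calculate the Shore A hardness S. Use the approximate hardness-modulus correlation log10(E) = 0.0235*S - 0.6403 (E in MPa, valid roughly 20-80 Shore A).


log10(E) = 0.0235*S - 0.6403  =>  S = (log10(E) + 0.6403) / 0.0235
log10(12.97) = 1.112940
S = (1.112940 + 0.6403) / 0.0235 = 1.753240 / 0.0235
S = 74.6

Shore A = 74.6


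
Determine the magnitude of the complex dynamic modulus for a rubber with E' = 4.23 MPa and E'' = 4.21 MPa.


|E*| = sqrt(E'^2 + E''^2)
= sqrt(4.23^2 + 4.21^2)
= sqrt(17.8929 + 17.7241)
= 5.968 MPa

5.968 MPa


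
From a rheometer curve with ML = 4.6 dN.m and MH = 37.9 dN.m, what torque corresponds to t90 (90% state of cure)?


M90 = ML + 0.9 * (MH - ML)
M90 = 4.6 + 0.9 * (37.9 - 4.6)
M90 = 4.6 + 0.9 * 33.3
M90 = 34.57 dN.m

34.57 dN.m


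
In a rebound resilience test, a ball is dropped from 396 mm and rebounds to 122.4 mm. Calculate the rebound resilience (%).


Resilience = h_rebound / h_drop * 100
= 122.4 / 396 * 100
= 30.9%

30.9%


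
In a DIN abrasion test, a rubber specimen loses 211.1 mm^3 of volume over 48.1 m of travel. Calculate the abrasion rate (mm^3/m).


Rate = volume_loss / distance
= 211.1 / 48.1
= 4.389 mm^3/m

4.389 mm^3/m


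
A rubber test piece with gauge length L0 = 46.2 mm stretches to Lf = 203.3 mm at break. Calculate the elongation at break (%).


Elongation = (Lf - L0) / L0 * 100
= (203.3 - 46.2) / 46.2 * 100
= 157.1 / 46.2 * 100
= 340.0%

340.0%


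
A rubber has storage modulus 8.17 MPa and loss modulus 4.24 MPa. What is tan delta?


tan delta = E'' / E'
= 4.24 / 8.17
= 0.519

tan delta = 0.519


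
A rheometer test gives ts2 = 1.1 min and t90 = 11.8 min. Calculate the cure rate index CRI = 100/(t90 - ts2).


CRI = 100 / (t90 - ts2)
= 100 / (11.8 - 1.1)
= 100 / 10.7
= 9.35 min^-1

9.35 min^-1


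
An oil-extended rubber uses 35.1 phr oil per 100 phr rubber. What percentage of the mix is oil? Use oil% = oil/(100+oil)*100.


Oil % = oil / (100 + oil) * 100
= 35.1 / (100 + 35.1) * 100
= 35.1 / 135.1 * 100
= 25.98%

25.98%


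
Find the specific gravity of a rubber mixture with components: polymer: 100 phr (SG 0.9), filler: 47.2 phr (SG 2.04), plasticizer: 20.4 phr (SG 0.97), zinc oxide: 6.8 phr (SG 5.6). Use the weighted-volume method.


Sum of weights = 174.4
Volume contributions:
  polymer: 100/0.9 = 111.1111
  filler: 47.2/2.04 = 23.1373
  plasticizer: 20.4/0.97 = 21.0309
  zinc oxide: 6.8/5.6 = 1.2143
Sum of volumes = 156.4936
SG = 174.4 / 156.4936 = 1.114

SG = 1.114


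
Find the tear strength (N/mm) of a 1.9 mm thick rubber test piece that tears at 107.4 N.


Tear strength = force / thickness
= 107.4 / 1.9
= 56.53 N/mm

56.53 N/mm


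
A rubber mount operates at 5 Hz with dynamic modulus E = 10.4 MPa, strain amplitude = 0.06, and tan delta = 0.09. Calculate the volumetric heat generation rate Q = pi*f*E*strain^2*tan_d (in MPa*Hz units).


Q = pi * f * E * strain^2 * tan_d
= pi * 5 * 10.4 * 0.06^2 * 0.09
= pi * 5 * 10.4 * 0.0036 * 0.09
= 0.0529

Q = 0.0529


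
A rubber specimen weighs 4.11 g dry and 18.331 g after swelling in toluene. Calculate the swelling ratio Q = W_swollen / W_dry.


Q = W_swollen / W_dry
Q = 18.331 / 4.11
Q = 4.46

Q = 4.46


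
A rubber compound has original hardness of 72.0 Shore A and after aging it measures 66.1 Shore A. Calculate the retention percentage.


Retention = aged / original * 100
= 66.1 / 72.0 * 100
= 91.8%

91.8%


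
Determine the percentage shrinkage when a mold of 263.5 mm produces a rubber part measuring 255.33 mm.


Shrinkage = (mold - part) / mold * 100
= (263.5 - 255.33) / 263.5 * 100
= 8.17 / 263.5 * 100
= 3.1%

3.1%


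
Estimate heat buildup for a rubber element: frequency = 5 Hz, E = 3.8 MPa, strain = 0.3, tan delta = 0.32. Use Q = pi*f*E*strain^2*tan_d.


Q = pi * f * E * strain^2 * tan_d
= pi * 5 * 3.8 * 0.3^2 * 0.32
= pi * 5 * 3.8 * 0.0900 * 0.32
= 1.7191

Q = 1.7191


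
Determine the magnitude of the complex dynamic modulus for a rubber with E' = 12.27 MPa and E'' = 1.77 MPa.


|E*| = sqrt(E'^2 + E''^2)
= sqrt(12.27^2 + 1.77^2)
= sqrt(150.5529 + 3.1329)
= 12.397 MPa

12.397 MPa


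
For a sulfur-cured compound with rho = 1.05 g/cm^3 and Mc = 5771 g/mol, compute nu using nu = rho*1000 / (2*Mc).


nu = rho * 1000 / (2 * Mc)
nu = 1.05 * 1000 / (2 * 5771)
nu = 1050.0 / 11542
nu = 0.0910 mol/L

0.0910 mol/L


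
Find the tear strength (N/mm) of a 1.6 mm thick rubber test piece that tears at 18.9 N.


Tear strength = force / thickness
= 18.9 / 1.6
= 11.81 N/mm

11.81 N/mm


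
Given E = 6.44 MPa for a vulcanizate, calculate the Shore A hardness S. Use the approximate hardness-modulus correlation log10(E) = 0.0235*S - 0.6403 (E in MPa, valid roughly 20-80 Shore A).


log10(E) = 0.0235*S - 0.6403  =>  S = (log10(E) + 0.6403) / 0.0235
log10(6.44) = 0.808886
S = (0.808886 + 0.6403) / 0.0235 = 1.449186 / 0.0235
S = 61.7

Shore A = 61.7


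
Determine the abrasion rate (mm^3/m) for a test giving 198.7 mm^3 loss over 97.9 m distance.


Rate = volume_loss / distance
= 198.7 / 97.9
= 2.03 mm^3/m

2.03 mm^3/m


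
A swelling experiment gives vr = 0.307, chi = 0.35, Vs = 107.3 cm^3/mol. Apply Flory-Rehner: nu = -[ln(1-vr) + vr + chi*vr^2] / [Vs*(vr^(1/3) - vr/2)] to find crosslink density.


ln(1 - vr) = ln(1 - 0.307) = -0.3667
Numerator = -((-0.3667) + 0.307 + 0.35 * 0.307^2) = 0.0267
Denominator = 107.3 * (0.307^(1/3) - 0.307/2) = 55.9140
nu = 0.0267 / 55.9140 = 4.7820e-04 mol/cm^3

4.7820e-04 mol/cm^3


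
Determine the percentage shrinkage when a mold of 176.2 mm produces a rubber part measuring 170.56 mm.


Shrinkage = (mold - part) / mold * 100
= (176.2 - 170.56) / 176.2 * 100
= 5.64 / 176.2 * 100
= 3.2%

3.2%


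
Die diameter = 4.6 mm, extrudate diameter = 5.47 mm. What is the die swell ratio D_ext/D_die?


Die swell ratio = D_extrudate / D_die
= 5.47 / 4.6
= 1.189

Die swell = 1.189


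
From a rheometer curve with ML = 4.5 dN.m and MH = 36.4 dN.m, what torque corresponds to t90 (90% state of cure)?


M90 = ML + 0.9 * (MH - ML)
M90 = 4.5 + 0.9 * (36.4 - 4.5)
M90 = 4.5 + 0.9 * 31.9
M90 = 33.21 dN.m

33.21 dN.m


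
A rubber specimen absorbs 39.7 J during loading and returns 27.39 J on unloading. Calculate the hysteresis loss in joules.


Hysteresis loss = loading - unloading
= 39.7 - 27.39
= 12.31 J

12.31 J


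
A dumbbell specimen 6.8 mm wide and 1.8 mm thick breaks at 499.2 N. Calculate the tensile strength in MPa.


Area = width * thickness = 6.8 * 1.8 = 12.24 mm^2
TS = force / area = 499.2 / 12.24 = 40.78 MPa

40.78 MPa


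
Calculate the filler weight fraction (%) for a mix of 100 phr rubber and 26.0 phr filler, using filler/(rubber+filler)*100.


Filler % = filler / (rubber + filler) * 100
= 26.0 / (100 + 26.0) * 100
= 26.0 / 126.0 * 100
= 20.63%

20.63%


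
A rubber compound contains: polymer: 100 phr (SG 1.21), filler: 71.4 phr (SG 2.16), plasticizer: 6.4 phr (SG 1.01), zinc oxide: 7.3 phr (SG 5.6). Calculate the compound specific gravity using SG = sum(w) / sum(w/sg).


Sum of weights = 185.1
Volume contributions:
  polymer: 100/1.21 = 82.6446
  filler: 71.4/2.16 = 33.0556
  plasticizer: 6.4/1.01 = 6.3366
  zinc oxide: 7.3/5.6 = 1.3036
Sum of volumes = 123.3404
SG = 185.1 / 123.3404 = 1.501

SG = 1.501


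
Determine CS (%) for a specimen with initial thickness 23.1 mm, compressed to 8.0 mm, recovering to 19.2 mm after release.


CS = (t0 - recovered) / (t0 - ts) * 100
= (23.1 - 19.2) / (23.1 - 8.0) * 100
= 3.9 / 15.1 * 100
= 25.8%

25.8%


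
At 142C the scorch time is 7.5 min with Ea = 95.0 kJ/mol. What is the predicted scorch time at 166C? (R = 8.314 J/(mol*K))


Convert temperatures: T1 = 142 + 273.15 = 415.15 K, T2 = 166 + 273.15 = 439.15 K
ts2_new = 7.5 * exp(95000 / 8.314 * (1/439.15 - 1/415.15))
1/T2 - 1/T1 = -1.3164e-04
ts2_new = 1.67 min

1.67 min


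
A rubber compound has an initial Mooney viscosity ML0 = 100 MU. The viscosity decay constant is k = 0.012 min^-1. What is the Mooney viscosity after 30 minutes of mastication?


ML = ML0 * exp(-k * t)
ML = 100 * exp(-0.012 * 30)
ML = 100 * 0.6977
ML = 69.77 MU

69.77 MU


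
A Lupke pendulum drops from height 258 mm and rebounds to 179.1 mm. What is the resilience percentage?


Resilience = h_rebound / h_drop * 100
= 179.1 / 258 * 100
= 69.4%

69.4%


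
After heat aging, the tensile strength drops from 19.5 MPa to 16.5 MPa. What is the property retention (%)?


Retention = aged / original * 100
= 16.5 / 19.5 * 100
= 84.6%

84.6%


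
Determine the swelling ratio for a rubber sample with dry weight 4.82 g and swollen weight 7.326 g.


Q = W_swollen / W_dry
Q = 7.326 / 4.82
Q = 1.52

Q = 1.52


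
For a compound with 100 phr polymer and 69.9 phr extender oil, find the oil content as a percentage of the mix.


Oil % = oil / (100 + oil) * 100
= 69.9 / (100 + 69.9) * 100
= 69.9 / 169.9 * 100
= 41.14%

41.14%


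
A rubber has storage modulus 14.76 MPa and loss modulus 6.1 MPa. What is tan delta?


tan delta = E'' / E'
= 6.1 / 14.76
= 0.4133

tan delta = 0.4133


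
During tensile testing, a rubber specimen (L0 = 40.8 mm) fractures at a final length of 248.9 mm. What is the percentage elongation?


Elongation = (Lf - L0) / L0 * 100
= (248.9 - 40.8) / 40.8 * 100
= 208.1 / 40.8 * 100
= 510.0%

510.0%


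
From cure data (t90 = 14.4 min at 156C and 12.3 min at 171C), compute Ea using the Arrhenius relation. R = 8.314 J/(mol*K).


T1 = 429.15 K, T2 = 444.15 K
1/T1 - 1/T2 = 7.8696e-05
ln(t1/t2) = ln(14.4/12.3) = 0.1576
Ea = 8.314 * 0.1576 / 7.8696e-05 = 16653.0395 J/mol
Ea = 16.65 kJ/mol

16.65 kJ/mol


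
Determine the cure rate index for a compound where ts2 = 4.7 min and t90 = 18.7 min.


CRI = 100 / (t90 - ts2)
= 100 / (18.7 - 4.7)
= 100 / 14.0
= 7.14 min^-1

7.14 min^-1


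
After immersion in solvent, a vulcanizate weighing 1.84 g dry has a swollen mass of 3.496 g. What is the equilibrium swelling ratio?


Q = W_swollen / W_dry
Q = 3.496 / 1.84
Q = 1.9

Q = 1.9


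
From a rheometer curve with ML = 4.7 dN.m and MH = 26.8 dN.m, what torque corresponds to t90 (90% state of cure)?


M90 = ML + 0.9 * (MH - ML)
M90 = 4.7 + 0.9 * (26.8 - 4.7)
M90 = 4.7 + 0.9 * 22.1
M90 = 24.59 dN.m

24.59 dN.m


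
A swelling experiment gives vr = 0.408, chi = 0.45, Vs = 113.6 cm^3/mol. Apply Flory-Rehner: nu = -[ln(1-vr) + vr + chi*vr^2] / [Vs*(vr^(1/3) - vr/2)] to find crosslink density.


ln(1 - vr) = ln(1 - 0.408) = -0.5242
Numerator = -((-0.5242) + 0.408 + 0.45 * 0.408^2) = 0.0413
Denominator = 113.6 * (0.408^(1/3) - 0.408/2) = 61.0811
nu = 0.0413 / 61.0811 = 6.7680e-04 mol/cm^3

6.7680e-04 mol/cm^3


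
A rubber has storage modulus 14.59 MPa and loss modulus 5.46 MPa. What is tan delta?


tan delta = E'' / E'
= 5.46 / 14.59
= 0.3742

tan delta = 0.3742


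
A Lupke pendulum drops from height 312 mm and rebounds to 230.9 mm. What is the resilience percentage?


Resilience = h_rebound / h_drop * 100
= 230.9 / 312 * 100
= 74.0%

74.0%


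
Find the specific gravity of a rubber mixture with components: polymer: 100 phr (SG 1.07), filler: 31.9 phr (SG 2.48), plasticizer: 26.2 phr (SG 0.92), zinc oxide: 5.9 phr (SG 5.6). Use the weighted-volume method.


Sum of weights = 164.0
Volume contributions:
  polymer: 100/1.07 = 93.4579
  filler: 31.9/2.48 = 12.8629
  plasticizer: 26.2/0.92 = 28.4783
  zinc oxide: 5.9/5.6 = 1.0536
Sum of volumes = 135.8527
SG = 164.0 / 135.8527 = 1.207

SG = 1.207


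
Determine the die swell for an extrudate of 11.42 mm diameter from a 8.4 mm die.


Die swell ratio = D_extrudate / D_die
= 11.42 / 8.4
= 1.36

Die swell = 1.36


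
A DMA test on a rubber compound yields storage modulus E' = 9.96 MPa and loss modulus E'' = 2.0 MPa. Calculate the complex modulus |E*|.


|E*| = sqrt(E'^2 + E''^2)
= sqrt(9.96^2 + 2.0^2)
= sqrt(99.2016 + 4.0000)
= 10.159 MPa

10.159 MPa


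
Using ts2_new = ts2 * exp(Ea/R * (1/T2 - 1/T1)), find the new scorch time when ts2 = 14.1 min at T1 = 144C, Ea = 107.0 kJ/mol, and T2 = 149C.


Convert temperatures: T1 = 144 + 273.15 = 417.15 K, T2 = 149 + 273.15 = 422.15 K
ts2_new = 14.1 * exp(107000 / 8.314 * (1/422.15 - 1/417.15))
1/T2 - 1/T1 = -2.8393e-05
ts2_new = 9.78 min

9.78 min


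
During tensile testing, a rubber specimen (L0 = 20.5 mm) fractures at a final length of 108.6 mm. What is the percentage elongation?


Elongation = (Lf - L0) / L0 * 100
= (108.6 - 20.5) / 20.5 * 100
= 88.1 / 20.5 * 100
= 429.8%

429.8%


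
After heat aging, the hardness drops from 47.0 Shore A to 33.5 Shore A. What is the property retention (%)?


Retention = aged / original * 100
= 33.5 / 47.0 * 100
= 71.3%

71.3%


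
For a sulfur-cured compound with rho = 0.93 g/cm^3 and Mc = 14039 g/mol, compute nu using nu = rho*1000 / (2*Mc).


nu = rho * 1000 / (2 * Mc)
nu = 0.93 * 1000 / (2 * 14039)
nu = 930.0 / 28078
nu = 0.0331 mol/L

0.0331 mol/L
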